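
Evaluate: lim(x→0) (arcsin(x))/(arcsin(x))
This is a 0/0 indeterminate form.

Apply L'Hôpital's rule: differentiate numerator and denominator separately.
  f(x) = asin(x)   ⇒   f'(x) = 1/sqrt(1 - x^2)
  g(x) = asin(x)   ⇒   g'(x) = 1/sqrt(1 - x^2)
  lim(x→0) f'(x)/g'(x) = lim(x→0) (1/sqrt(1 - x^2))/(1/sqrt(1 - x^2))
  = 1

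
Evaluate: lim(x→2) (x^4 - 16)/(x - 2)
This is a standard limit.

Factor or rationalize the expression:
  lim(x→2) (x^4 - 16)/(x - 2) = 32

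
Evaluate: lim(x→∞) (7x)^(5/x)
This is an exponential indeterminate form.

For exponential indeterminate forms, take the natural log:
  Let L = lim(x→∞) (7x)^(5/x)
  Then ln(L) = lim(x→∞) [exponent × ln(base)]
  Evaluate using L'Hôpital or standard limits, then exponentiate.
  L = 1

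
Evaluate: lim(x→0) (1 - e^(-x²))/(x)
This is a 0/0 indeterminate form.

Apply L'Hôpital's rule: differentiate numerator and denominator separately.
  f(x) = 1 - e^(-x^2)   ⇒   f'(x) = 2·x·e^(-x^2)
  g(x) = x   ⇒   g'(x) = 1
  lim(x→0) f'(x)/g'(x) = lim(x→0) (2·x·e^(-x^2))/(1)
  = 0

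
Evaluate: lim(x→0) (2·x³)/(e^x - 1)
This is a 0/0 indeterminate form.

Apply L'Hôpital's rule: differentiate numerator and denominator separately.
  f(x) = 2·x^3   ⇒   f'(x) = 6·x^2
  g(x) = e^(x) - 1   ⇒   g'(x) = e^(x)
  lim(x→0) f'(x)/g'(x) = lim(x→0) (6·x^2)/(e^(x))
  = 0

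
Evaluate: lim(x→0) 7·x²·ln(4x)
This is a 0·∞ indeterminate form.

Rewrite 0·∞ as a quotient (0/0 or ∞/∞ form), then apply L'Hôpital's rule:
  lim(x→0) 7·x²·ln(4x) = 0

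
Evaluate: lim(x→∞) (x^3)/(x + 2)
This is an ∞/∞ indeterminate form.

Apply L'Hôpital's rule: differentiate numerator and denominator separately.
  f(x) = x^3   ⇒   f'(x) = 3·x^2
  g(x) = x + 2   ⇒   g'(x) = 1
  lim(x→∞) f'(x)/g'(x) = lim(x→∞) (3·x^2)/(1)
  = ∞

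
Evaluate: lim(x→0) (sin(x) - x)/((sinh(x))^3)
This is a 0/0 indeterminate form.

Apply L'Hôpital's rule: differentiate numerator and denominator separately.
  f(x) = -x + sin(x)   ⇒   f'(x) = cos(x) - 1
  g(x) = sinh(x)^3   ⇒   g'(x) = 3·sinh(x)^2·cosh(x)
  lim(x→0) f'(x)/g'(x) = lim(x→0) (cos(x) - 1)/(3·sinh(x)^2·cosh(x))
  = -1/6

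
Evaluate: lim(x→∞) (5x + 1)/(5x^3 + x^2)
This is an ∞/∞ indeterminate form.

Apply L'Hôpital's rule: differentiate numerator and denominator separately.
  f(x) = 5·x + 1   ⇒   f'(x) = 5
  g(x) = 5·x^3 + x^2   ⇒   g'(x) = 15·x^2 + 2·x
  lim(x→∞) f'(x)/g'(x) = lim(x→∞) (5)/(15·x^2 + 2·x)
  = 0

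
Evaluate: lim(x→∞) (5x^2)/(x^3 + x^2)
This is an ∞/∞ indeterminate form.

Apply L'Hôpital's rule: differentiate numerator and denominator separately.
  f(x) = 5·x^2   ⇒   f'(x) = 10·x
  g(x) = x^3 + x^2   ⇒   g'(x) = 3·x^2 + 2·x
  lim(x→∞) f'(x)/g'(x) = lim(x→∞) (10·x)/(3·x^2 + 2·x)
  = 0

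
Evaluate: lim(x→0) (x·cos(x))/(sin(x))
This is a 0/0 indeterminate form.

Apply L'Hôpital's rule: differentiate numerator and denominator separately.
  f(x) = x·cos(x)   ⇒   f'(x) = -x·sin(x) + cos(x)
  g(x) = sin(x)   ⇒   g'(x) = cos(x)
  lim(x→0) f'(x)/g'(x) = lim(x→0) (-x·sin(x) + cos(x))/(cos(x))
  = 1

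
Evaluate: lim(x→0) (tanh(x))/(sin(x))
This is a 0/0 indeterminate form.

Apply L'Hôpital's rule: differentiate numerator and denominator separately.
  f(x) = tanh(x)   ⇒   f'(x) = 1 - tanh(x)^2
  g(x) = sin(x)   ⇒   g'(x) = cos(x)
  lim(x→0) f'(x)/g'(x) = lim(x→0) (1 - tanh(x)^2)/(cos(x))
  = 1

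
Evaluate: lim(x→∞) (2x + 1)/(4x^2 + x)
This is an ∞/∞ indeterminate form.

Apply L'Hôpital's rule: differentiate numerator and denominator separately.
  f(x) = 2·x + 1   ⇒   f'(x) = 2
  g(x) = 4·x^2 + x   ⇒   g'(x) = 8·x + 1
  lim(x→∞) f'(x)/g'(x) = lim(x→∞) (2)/(8·x + 1)
  = 0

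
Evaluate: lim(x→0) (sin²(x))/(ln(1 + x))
This is a 0/0 indeterminate form.

Apply L'Hôpital's rule: differentiate numerator and denominator separately.
  f(x) = sin(x)^2   ⇒   f'(x) = 2·sin(x)·cos(x)
  g(x) = ln(x + 1)   ⇒   g'(x) = 1/(x + 1)
  lim(x→0) f'(x)/g'(x) = lim(x→0) (2·sin(x)·cos(x))/(1/(x + 1))
  = 0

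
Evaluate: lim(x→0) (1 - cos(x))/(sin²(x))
This is a 0/0 indeterminate form.

Apply L'Hôpital's rule: differentiate numerator and denominator separately.
  f(x) = 1 - cos(x)   ⇒   f'(x) = sin(x)
  g(x) = sin(x)^2   ⇒   g'(x) = 2·sin(x)·cos(x)
  lim(x→0) f'(x)/g'(x) = lim(x→0) (sin(x))/(2·sin(x)·cos(x))
  = 1/2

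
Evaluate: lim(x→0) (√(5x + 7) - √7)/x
This is a standard limit.

Factor or rationalize the expression:
  lim(x→0) (√(5x + 7) - √7)/x = 5·sqrt(7)/14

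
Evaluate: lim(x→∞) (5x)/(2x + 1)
This is an ∞/∞ indeterminate form.

Apply L'Hôpital's rule: differentiate numerator and denominator separately.
  f(x) = 5·x   ⇒   f'(x) = 5
  g(x) = 2·x + 1   ⇒   g'(x) = 2
  lim(x→∞) f'(x)/g'(x) = lim(x→∞) (5)/(2)
  = 5/2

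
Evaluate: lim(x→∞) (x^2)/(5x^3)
This is an ∞/∞ indeterminate form.

Apply L'Hôpital's rule: differentiate numerator and denominator separately.
  f(x) = x^2   ⇒   f'(x) = 2·x
  g(x) = 5·x^3   ⇒   g'(x) = 15·x^2
  lim(x→∞) f'(x)/g'(x) = lim(x→∞) (2·x)/(15·x^2)
  = 0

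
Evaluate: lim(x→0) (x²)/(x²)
This is a 0/0 indeterminate form.

Apply L'Hôpital's rule: differentiate numerator and denominator separately.
  f(x) = x^2   ⇒   f'(x) = 2·x
  g(x) = x^2   ⇒   g'(x) = 2·x
  lim(x→0) f'(x)/g'(x) = lim(x→0) (2·x)/(2·x)
  = 1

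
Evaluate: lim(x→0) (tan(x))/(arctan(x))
This is a 0/0 indeterminate form.

Apply L'Hôpital's rule: differentiate numerator and denominator separately.
  f(x) = tan(x)   ⇒   f'(x) = tan(x)^2 + 1
  g(x) = atan(x)   ⇒   g'(x) = 1/(x^2 + 1)
  lim(x→0) f'(x)/g'(x) = lim(x→0) (tan(x)^2 + 1)/(1/(x^2 + 1))
  = 1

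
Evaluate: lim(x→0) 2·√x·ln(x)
This is a 0·∞ indeterminate form.

Rewrite 0·∞ as a quotient (0/0 or ∞/∞ form), then apply L'Hôpital's rule:
  lim(x→0) 2·√x·ln(x) = 0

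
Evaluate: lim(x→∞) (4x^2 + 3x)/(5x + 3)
This is an ∞/∞ indeterminate form.

Apply L'Hôpital's rule: differentiate numerator and denominator separately.
  f(x) = 4·x^2 + 3·x   ⇒   f'(x) = 8·x + 3
  g(x) = 5·x + 3   ⇒   g'(x) = 5
  lim(x→∞) f'(x)/g'(x) = lim(x→∞) (8·x + 3)/(5)
  = ∞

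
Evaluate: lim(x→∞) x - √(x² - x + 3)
This is an ∞-∞ indeterminate form.

Combine fractions or rationalize to convert ∞-∞ to 0/0 form:
  lim(x→∞) x - √(x² - x + 3) = 1/2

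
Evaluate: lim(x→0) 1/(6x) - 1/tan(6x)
This is an ∞-∞ indeterminate form.

Combine fractions or rationalize to convert ∞-∞ to 0/0 form:
  lim(x→0) 1/(6x) - 1/tan(6x) = 0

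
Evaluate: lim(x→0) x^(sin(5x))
This is an exponential indeterminate form.

For exponential indeterminate forms, take the natural log:
  Let L = lim(x→0) x^(sin(5x))
  Then ln(L) = lim(x→0) [exponent × ln(base)]
  Evaluate using L'Hôpital or standard limits, then exponentiate.
  L = 1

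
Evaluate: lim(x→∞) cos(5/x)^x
This is an exponential indeterminate form.

For exponential indeterminate forms, take the natural log:
  Let L = lim(x→∞) cos(5/x)^x
  Then ln(L) = lim(x→∞) [exponent × ln(base)]
  Evaluate using L'Hôpital or standard limits, then exponentiate.
  L = 1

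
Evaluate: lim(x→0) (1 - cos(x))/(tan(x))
This is a 0/0 indeterminate form.

Apply L'Hôpital's rule: differentiate numerator and denominator separately.
  f(x) = 1 - cos(x)   ⇒   f'(x) = sin(x)
  g(x) = tan(x)   ⇒   g'(x) = tan(x)^2 + 1
  lim(x→0) f'(x)/g'(x) = lim(x→0) (sin(x))/(tan(x)^2 + 1)
  = 0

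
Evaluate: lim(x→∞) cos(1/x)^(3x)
This is an exponential indeterminate form.

For exponential indeterminate forms, take the natural log:
  Let L = lim(x→∞) cos(1/x)^(3x)
  Then ln(L) = lim(x→∞) [exponent × ln(base)]
  Evaluate using L'Hôpital or standard limits, then exponentiate.
  L = 1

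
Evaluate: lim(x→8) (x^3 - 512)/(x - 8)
This is a standard limit.

Factor or rationalize the expression:
  lim(x→8) (x^3 - 512)/(x - 8) = 192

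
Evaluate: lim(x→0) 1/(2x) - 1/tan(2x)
This is an ∞-∞ indeterminate form.

Combine fractions or rationalize to convert ∞-∞ to 0/0 form:
  lim(x→0) 1/(2x) - 1/tan(2x) = 0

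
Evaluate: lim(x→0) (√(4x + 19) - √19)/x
This is a standard limit.

Factor or rationalize the expression:
  lim(x→0) (√(4x + 19) - √19)/x = 2·sqrt(19)/19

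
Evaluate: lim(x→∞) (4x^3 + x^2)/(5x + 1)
This is an ∞/∞ indeterminate form.

Apply L'Hôpital's rule: differentiate numerator and denominator separately.
  f(x) = 4·x^3 + x^2   ⇒   f'(x) = 12·x^2 + 2·x
  g(x) = 5·x + 1   ⇒   g'(x) = 5
  lim(x→∞) f'(x)/g'(x) = lim(x→∞) (12·x^2 + 2·x)/(5)
  = ∞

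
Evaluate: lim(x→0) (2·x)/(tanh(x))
This is a 0/0 indeterminate form.

Apply L'Hôpital's rule: differentiate numerator and denominator separately.
  f(x) = 2·x   ⇒   f'(x) = 2
  g(x) = tanh(x)   ⇒   g'(x) = 1 - tanh(x)^2
  lim(x→0) f'(x)/g'(x) = lim(x→0) (2)/(1 - tanh(x)^2)
  = 2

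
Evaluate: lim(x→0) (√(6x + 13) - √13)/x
This is a standard limit.

Factor or rationalize the expression:
  lim(x→0) (√(6x + 13) - √13)/x = 3·sqrt(13)/13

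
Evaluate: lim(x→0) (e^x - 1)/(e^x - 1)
This is a 0/0 indeterminate form.

Apply L'Hôpital's rule: differentiate numerator and denominator separately.
  f(x) = e^(x) - 1   ⇒   f'(x) = e^(x)
  g(x) = e^(x) - 1   ⇒   g'(x) = e^(x)
  lim(x→0) f'(x)/g'(x) = lim(x→0) (e^(x))/(e^(x))
  = 1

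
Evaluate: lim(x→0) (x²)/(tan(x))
This is a 0/0 indeterminate form.

Apply L'Hôpital's rule: differentiate numerator and denominator separately.
  f(x) = x^2   ⇒   f'(x) = 2·x
  g(x) = tan(x)   ⇒   g'(x) = tan(x)^2 + 1
  lim(x→0) f'(x)/g'(x) = lim(x→0) (2·x)/(tan(x)^2 + 1)
  = 0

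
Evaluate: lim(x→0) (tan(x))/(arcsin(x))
This is a 0/0 indeterminate form.

Apply L'Hôpital's rule: differentiate numerator and denominator separately.
  f(x) = tan(x)   ⇒   f'(x) = tan(x)^2 + 1
  g(x) = asin(x)   ⇒   g'(x) = 1/sqrt(1 - x^2)
  lim(x→0) f'(x)/g'(x) = lim(x→0) (tan(x)^2 + 1)/(1/sqrt(1 - x^2))
  = 1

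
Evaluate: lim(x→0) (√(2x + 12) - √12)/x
This is a standard limit.

Factor or rationalize the expression:
  lim(x→0) (√(2x + 12) - √12)/x = sqrt(3)/6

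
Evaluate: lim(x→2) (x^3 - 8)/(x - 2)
This is a standard limit.

Factor or rationalize the expression:
  lim(x→2) (x^3 - 8)/(x - 2) = 12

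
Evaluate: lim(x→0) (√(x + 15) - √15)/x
This is a standard limit.

Factor or rationalize the expression:
  lim(x→0) (√(x + 15) - √15)/x = sqrt(15)/30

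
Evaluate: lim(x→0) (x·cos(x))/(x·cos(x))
This is a 0/0 indeterminate form.

Apply L'Hôpital's rule: differentiate numerator and denominator separately.
  f(x) = x·cos(x)   ⇒   f'(x) = -x·sin(x) + cos(x)
  g(x) = x·cos(x)   ⇒   g'(x) = -x·sin(x) + cos(x)
  lim(x→0) f'(x)/g'(x) = lim(x→0) (-x·sin(x) + cos(x))/(-x·sin(x) + cos(x))
  = 1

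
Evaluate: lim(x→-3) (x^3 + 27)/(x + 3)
This is a standard limit.

Factor or rationalize the expression:
  lim(x→-3) (x^3 + 27)/(x + 3) = 27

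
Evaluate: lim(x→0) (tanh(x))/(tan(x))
This is a 0/0 indeterminate form.

Apply L'Hôpital's rule: differentiate numerator and denominator separately.
  f(x) = tanh(x)   ⇒   f'(x) = 1 - tanh(x)^2
  g(x) = tan(x)   ⇒   g'(x) = tan(x)^2 + 1
  lim(x→0) f'(x)/g'(x) = lim(x→0) (1 - tanh(x)^2)/(tan(x)^2 + 1)
  = 1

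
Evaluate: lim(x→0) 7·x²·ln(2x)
This is a 0·∞ indeterminate form.

Rewrite 0·∞ as a quotient (0/0 or ∞/∞ form), then apply L'Hôpital's rule:
  lim(x→0) 7·x²·ln(2x) = 0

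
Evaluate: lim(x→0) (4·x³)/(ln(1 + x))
This is a 0/0 indeterminate form.

Apply L'Hôpital's rule: differentiate numerator and denominator separately.
  f(x) = 4·x^3   ⇒   f'(x) = 12·x^2
  g(x) = ln(x + 1)   ⇒   g'(x) = 1/(x + 1)
  lim(x→0) f'(x)/g'(x) = lim(x→0) (12·x^2)/(1/(x + 1))
  = 0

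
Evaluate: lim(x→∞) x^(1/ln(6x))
This is an exponential indeterminate form.

For exponential indeterminate forms, take the natural log:
  Let L = lim(x→∞) x^(1/ln(6x))
  Then ln(L) = lim(x→∞) [exponent × ln(base)]
  Evaluate using L'Hôpital or standard limits, then exponentiate.
  L = e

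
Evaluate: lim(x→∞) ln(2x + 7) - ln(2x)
This is an ∞-∞ indeterminate form.

Combine fractions or rationalize to convert ∞-∞ to 0/0 form:
  lim(x→∞) ln(2x + 7) - ln(2x) = 0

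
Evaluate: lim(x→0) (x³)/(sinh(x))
This is a 0/0 indeterminate form.

Apply L'Hôpital's rule: differentiate numerator and denominator separately.
  f(x) = x^3   ⇒   f'(x) = 3·x^2
  g(x) = sinh(x)   ⇒   g'(x) = cosh(x)
  lim(x→0) f'(x)/g'(x) = lim(x→0) (3·x^2)/(cosh(x))
  = 0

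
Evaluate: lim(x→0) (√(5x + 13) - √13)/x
This is a standard limit.

Factor or rationalize the expression:
  lim(x→0) (√(5x + 13) - √13)/x = 5·sqrt(13)/26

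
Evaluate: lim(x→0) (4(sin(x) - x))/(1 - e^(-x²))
This is a 0/0 indeterminate form.

Apply L'Hôpital's rule: differentiate numerator and denominator separately.
  f(x) = -4·x + 4·sin(x)   ⇒   f'(x) = 4·cos(x) - 4
  g(x) = 1 - e^(-x^2)   ⇒   g'(x) = 2·x·e^(-x^2)
  lim(x→0) f'(x)/g'(x) = lim(x→0) (4·cos(x) - 4)/(2·x·e^(-x^2))
  = 0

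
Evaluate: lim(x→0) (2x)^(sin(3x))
This is an exponential indeterminate form.

For exponential indeterminate forms, take the natural log:
  Let L = lim(x→0) (2x)^(sin(3x))
  Then ln(L) = lim(x→0) [exponent × ln(base)]
  Evaluate using L'Hôpital or standard limits, then exponentiate.
  L = 1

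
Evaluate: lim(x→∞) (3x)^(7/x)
This is an exponential indeterminate form.

For exponential indeterminate forms, take the natural log:
  Let L = lim(x→∞) (3x)^(7/x)
  Then ln(L) = lim(x→∞) [exponent × ln(base)]
  Evaluate using L'Hôpital or standard limits, then exponentiate.
  L = 1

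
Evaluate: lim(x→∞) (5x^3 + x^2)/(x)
This is an ∞/∞ indeterminate form.

Apply L'Hôpital's rule: differentiate numerator and denominator separately.
  f(x) = 5·x^3 + x^2   ⇒   f'(x) = 15·x^2 + 2·x
  g(x) = x   ⇒   g'(x) = 1
  lim(x→∞) f'(x)/g'(x) = lim(x→∞) (15·x^2 + 2·x)/(1)
  = ∞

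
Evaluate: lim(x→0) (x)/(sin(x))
This is a 0/0 indeterminate form.

Apply L'Hôpital's rule: differentiate numerator and denominator separately.
  f(x) = x   ⇒   f'(x) = 1
  g(x) = sin(x)   ⇒   g'(x) = cos(x)
  lim(x→0) f'(x)/g'(x) = lim(x→0) (1)/(cos(x))
  = 1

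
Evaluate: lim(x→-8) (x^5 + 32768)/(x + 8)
This is a standard limit.

Factor or rationalize the expression:
  lim(x→-8) (x^5 + 32768)/(x + 8) = 20480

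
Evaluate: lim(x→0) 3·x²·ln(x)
This is a 0·∞ indeterminate form.

Rewrite 0·∞ as a quotient (0/0 or ∞/∞ form), then apply L'Hôpital's rule:
  lim(x→0) 3·x²·ln(x) = 0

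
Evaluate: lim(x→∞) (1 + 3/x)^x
This is an exponential indeterminate form.

For exponential indeterminate forms, take the natural log:
  Let L = lim(x→∞) (1 + 3/x)^x
  Then ln(L) = lim(x→∞) [exponent × ln(base)]
  Evaluate using L'Hôpital or standard limits, then exponentiate.
  L = e^(3)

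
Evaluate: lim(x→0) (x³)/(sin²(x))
This is a 0/0 indeterminate form.

Apply L'Hôpital's rule: differentiate numerator and denominator separately.
  f(x) = x^3   ⇒   f'(x) = 3·x^2
  g(x) = sin(x)^2   ⇒   g'(x) = 2·sin(x)·cos(x)
  lim(x→0) f'(x)/g'(x) = lim(x→0) (3·x^2)/(2·sin(x)·cos(x))
  = 0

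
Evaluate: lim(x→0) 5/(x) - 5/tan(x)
This is an ∞-∞ indeterminate form.

Combine fractions or rationalize to convert ∞-∞ to 0/0 form:
  lim(x→0) 5/(x) - 5/tan(x) = 0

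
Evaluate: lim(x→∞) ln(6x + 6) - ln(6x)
This is an ∞-∞ indeterminate form.

Combine fractions or rationalize to convert ∞-∞ to 0/0 form:
  lim(x→∞) ln(6x + 6) - ln(6x) = 0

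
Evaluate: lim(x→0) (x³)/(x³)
This is a 0/0 indeterminate form.

Apply L'Hôpital's rule: differentiate numerator and denominator separately.
  f(x) = x^3   ⇒   f'(x) = 3·x^2
  g(x) = x^3   ⇒   g'(x) = 3·x^2
  lim(x→0) f'(x)/g'(x) = lim(x→0) (3·x^2)/(3·x^2)
  = 1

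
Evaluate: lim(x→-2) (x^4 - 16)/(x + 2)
This is a standard limit.

Factor or rationalize the expression:
  lim(x→-2) (x^4 - 16)/(x + 2) = -32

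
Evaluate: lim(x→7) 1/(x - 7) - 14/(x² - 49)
This is an ∞-∞ indeterminate form.

Combine fractions or rationalize to convert ∞-∞ to 0/0 form:
  lim(x→7) 1/(x - 7) - 14/(x² - 49) = 1/14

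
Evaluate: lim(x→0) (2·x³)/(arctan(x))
This is a 0/0 indeterminate form.

Apply L'Hôpital's rule: differentiate numerator and denominator separately.
  f(x) = 2·x^3   ⇒   f'(x) = 6·x^2
  g(x) = atan(x)   ⇒   g'(x) = 1/(x^2 + 1)
  lim(x→0) f'(x)/g'(x) = lim(x→0) (6·x^2)/(1/(x^2 + 1))
  = 0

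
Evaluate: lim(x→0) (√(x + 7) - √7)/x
This is a standard limit.

Factor or rationalize the expression:
  lim(x→0) (√(x + 7) - √7)/x = sqrt(7)/14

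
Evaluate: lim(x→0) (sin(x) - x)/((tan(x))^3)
This is a 0/0 indeterminate form.

Apply L'Hôpital's rule: differentiate numerator and denominator separately.
  f(x) = -x + sin(x)   ⇒   f'(x) = cos(x) - 1
  g(x) = tan(x)^3   ⇒   g'(x) = (3·tan(x)^2 + 3)·tan(x)^2
  lim(x→0) f'(x)/g'(x) = lim(x→0) (cos(x) - 1)/((3·tan(x)^2 + 3)·tan(x)^2)
  = -1/6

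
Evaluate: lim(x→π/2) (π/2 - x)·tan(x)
This is a 0·∞ indeterminate form.

Rewrite 0·∞ as a quotient (0/0 or ∞/∞ form), then apply L'Hôpital's rule:
  lim(x→π/2) (π/2 - x)·tan(x) = 1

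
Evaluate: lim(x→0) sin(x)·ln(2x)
This is a 0·∞ indeterminate form.

Rewrite 0·∞ as a quotient (0/0 or ∞/∞ form), then apply L'Hôpital's rule:
  lim(x→0) sin(x)·ln(2x) = 0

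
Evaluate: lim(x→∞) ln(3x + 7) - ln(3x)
This is an ∞-∞ indeterminate form.

Combine fractions or rationalize to convert ∞-∞ to 0/0 form:
  lim(x→∞) ln(3x + 7) - ln(3x) = 0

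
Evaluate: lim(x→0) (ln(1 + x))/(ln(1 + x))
This is a 0/0 indeterminate form.

Apply L'Hôpital's rule: differentiate numerator and denominator separately.
  f(x) = ln(x + 1)   ⇒   f'(x) = 1/(x + 1)
  g(x) = ln(x + 1)   ⇒   g'(x) = 1/(x + 1)
  lim(x→0) f'(x)/g'(x) = lim(x→0) (1/(x + 1))/(1/(x + 1))
  = 1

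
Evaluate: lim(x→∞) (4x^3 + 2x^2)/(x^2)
This is an ∞/∞ indeterminate form.

Apply L'Hôpital's rule: differentiate numerator and denominator separately.
  f(x) = 4·x^3 + 2·x^2   ⇒   f'(x) = 12·x^2 + 4·x
  g(x) = x^2   ⇒   g'(x) = 2·x
  lim(x→∞) f'(x)/g'(x) = lim(x→∞) (12·x^2 + 4·x)/(2·x)
  = ∞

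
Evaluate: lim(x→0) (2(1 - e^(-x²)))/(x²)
This is a 0/0 indeterminate form.

Apply L'Hôpital's rule: differentiate numerator and denominator separately.
  f(x) = 2 - 2·e^(-x^2)   ⇒   f'(x) = 4·x·e^(-x^2)
  g(x) = x^2   ⇒   g'(x) = 2·x
  lim(x→0) f'(x)/g'(x) = lim(x→0) (4·x·e^(-x^2))/(2·x)
  = 2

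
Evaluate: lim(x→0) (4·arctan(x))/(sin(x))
This is a 0/0 indeterminate form.

Apply L'Hôpital's rule: differentiate numerator and denominator separately.
  f(x) = 4·atan(x)   ⇒   f'(x) = 4/(x^2 + 1)
  g(x) = sin(x)   ⇒   g'(x) = cos(x)
  lim(x→0) f'(x)/g'(x) = lim(x→0) (4/(x^2 + 1))/(cos(x))
  = 4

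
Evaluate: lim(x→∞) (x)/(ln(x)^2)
This is an ∞/∞ indeterminate form.

Apply L'Hôpital's rule: differentiate numerator and denominator separately.
  f(x) = x   ⇒   f'(x) = 1
  g(x) = ln(x)^2   ⇒   g'(x) = 2·ln(x)/x
  lim(x→∞) f'(x)/g'(x) = lim(x→∞) (1)/(2·ln(x)/x)
  = ∞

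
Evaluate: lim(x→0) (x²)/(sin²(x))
This is a 0/0 indeterminate form.

Apply L'Hôpital's rule: differentiate numerator and denominator separately.
  f(x) = x^2   ⇒   f'(x) = 2·x
  g(x) = sin(x)^2   ⇒   g'(x) = 2·sin(x)·cos(x)
  lim(x→0) f'(x)/g'(x) = lim(x→0) (2·x)/(2·sin(x)·cos(x))
  = 1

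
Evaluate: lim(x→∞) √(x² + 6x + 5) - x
This is an ∞-∞ indeterminate form.

Combine fractions or rationalize to convert ∞-∞ to 0/0 form:
  lim(x→∞) √(x² + 6x + 5) - x = 3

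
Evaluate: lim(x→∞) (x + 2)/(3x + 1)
This is an ∞/∞ indeterminate form.

Apply L'Hôpital's rule: differentiate numerator and denominator separately.
  f(x) = x + 2   ⇒   f'(x) = 1
  g(x) = 3·x + 1   ⇒   g'(x) = 3
  lim(x→∞) f'(x)/g'(x) = lim(x→∞) (1)/(3)
  = 1/3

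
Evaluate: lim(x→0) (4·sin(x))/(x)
This is a 0/0 indeterminate form.

Apply L'Hôpital's rule: differentiate numerator and denominator separately.
  f(x) = 4·sin(x)   ⇒   f'(x) = 4·cos(x)
  g(x) = x   ⇒   g'(x) = 1
  lim(x→0) f'(x)/g'(x) = lim(x→0) (4·cos(x))/(1)
  = 4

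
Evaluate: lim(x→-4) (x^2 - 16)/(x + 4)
This is a standard limit.

Factor or rationalize the expression:
  lim(x→-4) (x^2 - 16)/(x + 4) = -8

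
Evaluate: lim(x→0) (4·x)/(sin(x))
This is a 0/0 indeterminate form.

Apply L'Hôpital's rule: differentiate numerator and denominator separately.
  f(x) = 4·x   ⇒   f'(x) = 4
  g(x) = sin(x)   ⇒   g'(x) = cos(x)
  lim(x→0) f'(x)/g'(x) = lim(x→0) (4)/(cos(x))
  = 4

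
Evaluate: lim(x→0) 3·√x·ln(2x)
This is a 0·∞ indeterminate form.

Rewrite 0·∞ as a quotient (0/0 or ∞/∞ form), then apply L'Hôpital's rule:
  lim(x→0) 3·√x·ln(2x) = 0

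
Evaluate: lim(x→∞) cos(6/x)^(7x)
This is an exponential indeterminate form.

For exponential indeterminate forms, take the natural log:
  Let L = lim(x→∞) cos(6/x)^(7x)
  Then ln(L) = lim(x→∞) [exponent × ln(base)]
  Evaluate using L'Hôpital or standard limits, then exponentiate.
  L = 1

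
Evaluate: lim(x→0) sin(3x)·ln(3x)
This is a 0·∞ indeterminate form.

Rewrite 0·∞ as a quotient (0/0 or ∞/∞ form), then apply L'Hôpital's rule:
  lim(x→0) sin(3x)·ln(3x) = 0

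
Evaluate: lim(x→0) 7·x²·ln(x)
This is a 0·∞ indeterminate form.

Rewrite 0·∞ as a quotient (0/0 or ∞/∞ form), then apply L'Hôpital's rule:
  lim(x→0) 7·x²·ln(x) = 0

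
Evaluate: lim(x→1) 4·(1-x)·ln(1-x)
This is a 0·∞ indeterminate form.

Rewrite 0·∞ as a quotient (0/0 or ∞/∞ form), then apply L'Hôpital's rule:
  lim(x→1) 4·(1-x)·ln(1-x) = 0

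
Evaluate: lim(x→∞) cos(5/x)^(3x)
This is an exponential indeterminate form.

For exponential indeterminate forms, take the natural log:
  Let L = lim(x→∞) cos(5/x)^(3x)
  Then ln(L) = lim(x→∞) [exponent × ln(base)]
  Evaluate using L'Hôpital or standard limits, then exponentiate.
  L = 1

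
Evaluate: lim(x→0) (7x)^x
This is an exponential indeterminate form.

For exponential indeterminate forms, take the natural log:
  Let L = lim(x→0) (7x)^x
  Then ln(L) = lim(x→0) [exponent × ln(base)]
  Evaluate using L'Hôpital or standard limits, then exponentiate.
  L = 1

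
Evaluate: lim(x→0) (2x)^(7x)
This is an exponential indeterminate form.

For exponential indeterminate forms, take the natural log:
  Let L = lim(x→0) (2x)^(7x)
  Then ln(L) = lim(x→0) [exponent × ln(base)]
  Evaluate using L'Hôpital or standard limits, then exponentiate.
  L = 1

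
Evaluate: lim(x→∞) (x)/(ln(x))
This is an ∞/∞ indeterminate form.

Apply L'Hôpital's rule: differentiate numerator and denominator separately.
  f(x) = x   ⇒   f'(x) = 1
  g(x) = ln(x)   ⇒   g'(x) = 1/x
  lim(x→∞) f'(x)/g'(x) = lim(x→∞) (1)/(1/x)
  = ∞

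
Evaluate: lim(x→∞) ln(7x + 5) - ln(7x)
This is an ∞-∞ indeterminate form.

Combine fractions or rationalize to convert ∞-∞ to 0/0 form:
  lim(x→∞) ln(7x + 5) - ln(7x) = 0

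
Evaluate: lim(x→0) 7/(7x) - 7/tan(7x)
This is an ∞-∞ indeterminate form.

Combine fractions or rationalize to convert ∞-∞ to 0/0 form:
  lim(x→0) 7/(7x) - 7/tan(7x) = 0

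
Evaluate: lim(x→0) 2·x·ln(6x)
This is a 0·∞ indeterminate form.

Rewrite 0·∞ as a quotient (0/0 or ∞/∞ form), then apply L'Hôpital's rule:
  lim(x→0) 2·x·ln(6x) = 0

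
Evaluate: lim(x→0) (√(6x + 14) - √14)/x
This is a standard limit.

Factor or rationalize the expression:
  lim(x→0) (√(6x + 14) - √14)/x = 3·sqrt(14)/14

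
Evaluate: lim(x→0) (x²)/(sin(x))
This is a 0/0 indeterminate form.

Apply L'Hôpital's rule: differentiate numerator and denominator separately.
  f(x) = x^2   ⇒   f'(x) = 2·x
  g(x) = sin(x)   ⇒   g'(x) = cos(x)
  lim(x→0) f'(x)/g'(x) = lim(x→0) (2·x)/(cos(x))
  = 0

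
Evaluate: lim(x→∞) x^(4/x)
This is an exponential indeterminate form.

For exponential indeterminate forms, take the natural log:
  Let L = lim(x→∞) x^(4/x)
  Then ln(L) = lim(x→∞) [exponent × ln(base)]
  Evaluate using L'Hôpital or standard limits, then exponentiate.
  L = 1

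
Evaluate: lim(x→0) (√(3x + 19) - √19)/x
This is a standard limit.

Factor or rationalize the expression:
  lim(x→0) (√(3x + 19) - √19)/x = 3·sqrt(19)/38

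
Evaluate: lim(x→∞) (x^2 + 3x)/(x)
This is an ∞/∞ indeterminate form.

Apply L'Hôpital's rule: differentiate numerator and denominator separately.
  f(x) = x^2 + 3·x   ⇒   f'(x) = 2·x + 3
  g(x) = x   ⇒   g'(x) = 1
  lim(x→∞) f'(x)/g'(x) = lim(x→∞) (2·x + 3)/(1)
  = ∞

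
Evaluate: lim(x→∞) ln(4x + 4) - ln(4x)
This is an ∞-∞ indeterminate form.

Combine fractions or rationalize to convert ∞-∞ to 0/0 form:
  lim(x→∞) ln(4x + 4) - ln(4x) = 0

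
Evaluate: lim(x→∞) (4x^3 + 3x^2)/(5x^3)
This is an ∞/∞ indeterminate form.

Apply L'Hôpital's rule: differentiate numerator and denominator separately.
  f(x) = 4·x^3 + 3·x^2   ⇒   f'(x) = 12·x^2 + 6·x
  g(x) = 5·x^3   ⇒   g'(x) = 15·x^2
  lim(x→∞) f'(x)/g'(x) = lim(x→∞) (12·x^2 + 6·x)/(15·x^2)
  = 4/5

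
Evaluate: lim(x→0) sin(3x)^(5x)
This is an exponential indeterminate form.

For exponential indeterminate forms, take the natural log:
  Let L = lim(x→0) sin(3x)^(5x)
  Then ln(L) = lim(x→0) [exponent × ln(base)]
  Evaluate using L'Hôpital or standard limits, then exponentiate.
  L = 1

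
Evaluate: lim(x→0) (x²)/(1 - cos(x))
This is a 0/0 indeterminate form.

Apply L'Hôpital's rule: differentiate numerator and denominator separately.
  f(x) = x^2   ⇒   f'(x) = 2·x
  g(x) = 1 - cos(x)   ⇒   g'(x) = sin(x)
  lim(x→0) f'(x)/g'(x) = lim(x→0) (2·x)/(sin(x))
  = 2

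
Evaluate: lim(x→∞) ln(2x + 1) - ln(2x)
This is an ∞-∞ indeterminate form.

Combine fractions or rationalize to convert ∞-∞ to 0/0 form:
  lim(x→∞) ln(2x + 1) - ln(2x) = 0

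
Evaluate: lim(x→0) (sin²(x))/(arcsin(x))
This is a 0/0 indeterminate form.

Apply L'Hôpital's rule: differentiate numerator and denominator separately.
  f(x) = sin(x)^2   ⇒   f'(x) = 2·sin(x)·cos(x)
  g(x) = asin(x)   ⇒   g'(x) = 1/sqrt(1 - x^2)
  lim(x→0) f'(x)/g'(x) = lim(x→0) (2·sin(x)·cos(x))/(1/sqrt(1 - x^2))
  = 0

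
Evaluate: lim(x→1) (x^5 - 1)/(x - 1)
This is a standard limit.

Factor or rationalize the expression:
  lim(x→1) (x^5 - 1)/(x - 1) = 5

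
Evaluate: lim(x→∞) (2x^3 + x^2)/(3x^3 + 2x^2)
This is an ∞/∞ indeterminate form.

Apply L'Hôpital's rule: differentiate numerator and denominator separately.
  f(x) = 2·x^3 + x^2   ⇒   f'(x) = 6·x^2 + 2·x
  g(x) = 3·x^3 + 2·x^2   ⇒   g'(x) = 9·x^2 + 4·x
  lim(x→∞) f'(x)/g'(x) = lim(x→∞) (6·x^2 + 2·x)/(9·x^2 + 4·x)
  = 2/3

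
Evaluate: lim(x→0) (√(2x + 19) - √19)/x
This is a standard limit.

Factor or rationalize the expression:
  lim(x→0) (√(2x + 19) - √19)/x = sqrt(19)/19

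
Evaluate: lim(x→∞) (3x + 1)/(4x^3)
This is an ∞/∞ indeterminate form.

Apply L'Hôpital's rule: differentiate numerator and denominator separately.
  f(x) = 3·x + 1   ⇒   f'(x) = 3
  g(x) = 4·x^3   ⇒   g'(x) = 12·x^2
  lim(x→∞) f'(x)/g'(x) = lim(x→∞) (3)/(12·x^2)
  = 0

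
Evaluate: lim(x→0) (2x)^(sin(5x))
This is an exponential indeterminate form.

For exponential indeterminate forms, take the natural log:
  Let L = lim(x→0) (2x)^(sin(5x))
  Then ln(L) = lim(x→0) [exponent × ln(base)]
  Evaluate using L'Hôpital or standard limits, then exponentiate.
  L = 1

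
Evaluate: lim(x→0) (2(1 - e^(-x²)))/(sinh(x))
This is a 0/0 indeterminate form.

Apply L'Hôpital's rule: differentiate numerator and denominator separately.
  f(x) = 2 - 2·e^(-x^2)   ⇒   f'(x) = 4·x·e^(-x^2)
  g(x) = sinh(x)   ⇒   g'(x) = cosh(x)
  lim(x→0) f'(x)/g'(x) = lim(x→0) (4·x·e^(-x^2))/(cosh(x))
  = 0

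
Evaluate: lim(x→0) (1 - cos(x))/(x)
This is a 0/0 indeterminate form.

Apply L'Hôpital's rule: differentiate numerator and denominator separately.
  f(x) = 1 - cos(x)   ⇒   f'(x) = sin(x)
  g(x) = x   ⇒   g'(x) = 1
  lim(x→0) f'(x)/g'(x) = lim(x→0) (sin(x))/(1)
  = 0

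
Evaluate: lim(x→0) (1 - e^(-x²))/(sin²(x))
This is a 0/0 indeterminate form.

Apply L'Hôpital's rule: differentiate numerator and denominator separately.
  f(x) = 1 - e^(-x^2)   ⇒   f'(x) = 2·x·e^(-x^2)
  g(x) = sin(x)^2   ⇒   g'(x) = 2·sin(x)·cos(x)
  lim(x→0) f'(x)/g'(x) = lim(x→0) (2·x·e^(-x^2))/(2·sin(x)·cos(x))
  = 1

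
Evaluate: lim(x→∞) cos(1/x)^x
This is an exponential indeterminate form.

For exponential indeterminate forms, take the natural log:
  Let L = lim(x→∞) cos(1/x)^x
  Then ln(L) = lim(x→∞) [exponent × ln(base)]
  Evaluate using L'Hôpital or standard limits, then exponentiate.
  L = 1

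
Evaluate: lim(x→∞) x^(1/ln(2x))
This is an exponential indeterminate form.

For exponential indeterminate forms, take the natural log:
  Let L = lim(x→∞) x^(1/ln(2x))
  Then ln(L) = lim(x→∞) [exponent × ln(base)]
  Evaluate using L'Hôpital or standard limits, then exponentiate.
  L = e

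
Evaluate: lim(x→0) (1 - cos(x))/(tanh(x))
This is a 0/0 indeterminate form.

Apply L'Hôpital's rule: differentiate numerator and denominator separately.
  f(x) = 1 - cos(x)   ⇒   f'(x) = sin(x)
  g(x) = tanh(x)   ⇒   g'(x) = 1 - tanh(x)^2
  lim(x→0) f'(x)/g'(x) = lim(x→0) (sin(x))/(1 - tanh(x)^2)
  = 0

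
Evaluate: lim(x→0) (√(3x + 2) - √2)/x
This is a standard limit.

Factor or rationalize the expression:
  lim(x→0) (√(3x + 2) - √2)/x = 3·sqrt(2)/4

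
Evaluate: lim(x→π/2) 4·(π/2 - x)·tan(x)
This is a 0·∞ indeterminate form.

Rewrite 0·∞ as a quotient (0/0 or ∞/∞ form), then apply L'Hôpital's rule:
  lim(x→π/2) 4·(π/2 - x)·tan(x) = 4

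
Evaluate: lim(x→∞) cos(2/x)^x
This is an exponential indeterminate form.

For exponential indeterminate forms, take the natural log:
  Let L = lim(x→∞) cos(2/x)^x
  Then ln(L) = lim(x→∞) [exponent × ln(base)]
  Evaluate using L'Hôpital or standard limits, then exponentiate.
  L = 1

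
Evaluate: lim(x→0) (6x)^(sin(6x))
This is an exponential indeterminate form.

For exponential indeterminate forms, take the natural log:
  Let L = lim(x→0) (6x)^(sin(6x))
  Then ln(L) = lim(x→0) [exponent × ln(base)]
  Evaluate using L'Hôpital or standard limits, then exponentiate.
  L = 1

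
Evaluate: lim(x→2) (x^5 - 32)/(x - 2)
This is a standard limit.

Factor or rationalize the expression:
  lim(x→2) (x^5 - 32)/(x - 2) = 80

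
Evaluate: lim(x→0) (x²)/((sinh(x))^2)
This is a 0/0 indeterminate form.

Apply L'Hôpital's rule: differentiate numerator and denominator separately.
  f(x) = x^2   ⇒   f'(x) = 2·x
  g(x) = sinh(x)^2   ⇒   g'(x) = 2·sinh(x)·cosh(x)
  lim(x→0) f'(x)/g'(x) = lim(x→0) (2·x)/(2·sinh(x)·cosh(x))
  = 1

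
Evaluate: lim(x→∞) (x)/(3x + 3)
This is an ∞/∞ indeterminate form.

Apply L'Hôpital's rule: differentiate numerator and denominator separately.
  f(x) = x   ⇒   f'(x) = 1
  g(x) = 3·x + 3   ⇒   g'(x) = 3
  lim(x→∞) f'(x)/g'(x) = lim(x→∞) (1)/(3)
  = 1/3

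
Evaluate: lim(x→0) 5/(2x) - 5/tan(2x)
This is an ∞-∞ indeterminate form.

Combine fractions or rationalize to convert ∞-∞ to 0/0 form:
  lim(x→0) 5/(2x) - 5/tan(2x) = 0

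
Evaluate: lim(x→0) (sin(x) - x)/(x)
This is a 0/0 indeterminate form.

Apply L'Hôpital's rule: differentiate numerator and denominator separately.
  f(x) = -x + sin(x)   ⇒   f'(x) = cos(x) - 1
  g(x) = x   ⇒   g'(x) = 1
  lim(x→0) f'(x)/g'(x) = lim(x→0) (cos(x) - 1)/(1)
  = 0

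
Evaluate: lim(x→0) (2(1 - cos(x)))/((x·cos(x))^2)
This is a 0/0 indeterminate form.

Apply L'Hôpital's rule: differentiate numerator and denominator separately.
  f(x) = 2 - 2·cos(x)   ⇒   f'(x) = 2·sin(x)
  g(x) = x^2·cos(x)^2   ⇒   g'(x) = -2·x^2·sin(x)·cos(x) + 2·x·cos(x)^2
  lim(x→0) f'(x)/g'(x) = lim(x→0) (2·sin(x))/(-2·x^2·sin(x)·cos(x) + 2·x·cos(x)^2)
  = 1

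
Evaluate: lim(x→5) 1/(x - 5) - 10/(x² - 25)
This is an ∞-∞ indeterminate form.

Combine fractions or rationalize to convert ∞-∞ to 0/0 form:
  lim(x→5) 1/(x - 5) - 10/(x² - 25) = 1/10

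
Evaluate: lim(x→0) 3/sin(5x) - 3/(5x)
This is an ∞-∞ indeterminate form.

Combine fractions or rationalize to convert ∞-∞ to 0/0 form:
  lim(x→0) 3/sin(5x) - 3/(5x) = 0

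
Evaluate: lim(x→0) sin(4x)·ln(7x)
This is a 0·∞ indeterminate form.

Rewrite 0·∞ as a quotient (0/0 or ∞/∞ form), then apply L'Hôpital's rule:
  lim(x→0) sin(4x)·ln(7x) = 0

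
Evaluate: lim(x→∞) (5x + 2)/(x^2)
This is an ∞/∞ indeterminate form.

Apply L'Hôpital's rule: differentiate numerator and denominator separately.
  f(x) = 5·x + 2   ⇒   f'(x) = 5
  g(x) = x^2   ⇒   g'(x) = 2·x
  lim(x→∞) f'(x)/g'(x) = lim(x→∞) (5)/(2·x)
  = 0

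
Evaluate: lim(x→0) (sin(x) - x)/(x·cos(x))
This is a 0/0 indeterminate form.

Apply L'Hôpital's rule: differentiate numerator and denominator separately.
  f(x) = -x + sin(x)   ⇒   f'(x) = cos(x) - 1
  g(x) = x·cos(x)   ⇒   g'(x) = -x·sin(x) + cos(x)
  lim(x→0) f'(x)/g'(x) = lim(x→0) (cos(x) - 1)/(-x·sin(x) + cos(x))
  = 0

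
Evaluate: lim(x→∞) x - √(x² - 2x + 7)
This is an ∞-∞ indeterminate form.

Combine fractions or rationalize to convert ∞-∞ to 0/0 form:
  lim(x→∞) x - √(x² - 2x + 7) = 1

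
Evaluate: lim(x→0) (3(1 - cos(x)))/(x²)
This is a 0/0 indeterminate form.

Apply L'Hôpital's rule: differentiate numerator and denominator separately.
  f(x) = 3 - 3·cos(x)   ⇒   f'(x) = 3·sin(x)
  g(x) = x^2   ⇒   g'(x) = 2·x
  lim(x→0) f'(x)/g'(x) = lim(x→0) (3·sin(x))/(2·x)
  = 3/2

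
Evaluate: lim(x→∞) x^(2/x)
This is an exponential indeterminate form.

For exponential indeterminate forms, take the natural log:
  Let L = lim(x→∞) x^(2/x)
  Then ln(L) = lim(x→∞) [exponent × ln(base)]
  Evaluate using L'Hôpital or standard limits, then exponentiate.
  L = 1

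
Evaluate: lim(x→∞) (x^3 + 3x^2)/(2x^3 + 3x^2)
This is an ∞/∞ indeterminate form.

Apply L'Hôpital's rule: differentiate numerator and denominator separately.
  f(x) = x^3 + 3·x^2   ⇒   f'(x) = 3·x^2 + 6·x
  g(x) = 2·x^3 + 3·x^2   ⇒   g'(x) = 6·x^2 + 6·x
  lim(x→∞) f'(x)/g'(x) = lim(x→∞) (3·x^2 + 6·x)/(6·x^2 + 6·x)
  = 1/2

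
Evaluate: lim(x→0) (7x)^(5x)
This is an exponential indeterminate form.

For exponential indeterminate forms, take the natural log:
  Let L = lim(x→0) (7x)^(5x)
  Then ln(L) = lim(x→0) [exponent × ln(base)]
  Evaluate using L'Hôpital or standard limits, then exponentiate.
  L = 1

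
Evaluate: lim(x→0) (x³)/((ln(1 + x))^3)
This is a 0/0 indeterminate form.

Apply L'Hôpital's rule: differentiate numerator and denominator separately.
  f(x) = x^3   ⇒   f'(x) = 3·x^2
  g(x) = ln(x + 1)^3   ⇒   g'(x) = 3·ln(x + 1)^2/(x + 1)
  lim(x→0) f'(x)/g'(x) = lim(x→0) (3·x^2)/(3·ln(x + 1)^2/(x + 1))
  = 1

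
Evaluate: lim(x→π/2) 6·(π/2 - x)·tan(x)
This is a 0·∞ indeterminate form.

Rewrite 0·∞ as a quotient (0/0 or ∞/∞ form), then apply L'Hôpital's rule:
  lim(x→π/2) 6·(π/2 - x)·tan(x) = 6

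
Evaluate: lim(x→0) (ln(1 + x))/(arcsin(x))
This is a 0/0 indeterminate form.

Apply L'Hôpital's rule: differentiate numerator and denominator separately.
  f(x) = ln(x + 1)   ⇒   f'(x) = 1/(x + 1)
  g(x) = asin(x)   ⇒   g'(x) = 1/sqrt(1 - x^2)
  lim(x→0) f'(x)/g'(x) = lim(x→0) (1/(x + 1))/(1/sqrt(1 - x^2))
  = 1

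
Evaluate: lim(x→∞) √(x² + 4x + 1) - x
This is an ∞-∞ indeterminate form.

Combine fractions or rationalize to convert ∞-∞ to 0/0 form:
  lim(x→∞) √(x² + 4x + 1) - x = 2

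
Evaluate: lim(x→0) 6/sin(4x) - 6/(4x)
This is an ∞-∞ indeterminate form.

Combine fractions or rationalize to convert ∞-∞ to 0/0 form:
  lim(x→0) 6/sin(4x) - 6/(4x) = 0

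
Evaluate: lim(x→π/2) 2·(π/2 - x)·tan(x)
This is a 0·∞ indeterminate form.

Rewrite 0·∞ as a quotient (0/0 or ∞/∞ form), then apply L'Hôpital's rule:
  lim(x→π/2) 2·(π/2 - x)·tan(x) = 2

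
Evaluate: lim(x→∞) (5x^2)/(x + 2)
This is an ∞/∞ indeterminate form.

Apply L'Hôpital's rule: differentiate numerator and denominator separately.
  f(x) = 5·x^2   ⇒   f'(x) = 10·x
  g(x) = x + 2   ⇒   g'(x) = 1
  lim(x→∞) f'(x)/g'(x) = lim(x→∞) (10·x)/(1)
  = ∞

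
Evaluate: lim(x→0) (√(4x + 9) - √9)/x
This is a standard limit.

Factor or rationalize the expression:
  lim(x→0) (√(4x + 9) - √9)/x = 2/3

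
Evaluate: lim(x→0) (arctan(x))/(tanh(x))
This is a 0/0 indeterminate form.

Apply L'Hôpital's rule: differentiate numerator and denominator separately.
  f(x) = atan(x)   ⇒   f'(x) = 1/(x^2 + 1)
  g(x) = tanh(x)   ⇒   g'(x) = 1 - tanh(x)^2
  lim(x→0) f'(x)/g'(x) = lim(x→0) (1/(x^2 + 1))/(1 - tanh(x)^2)
  = 1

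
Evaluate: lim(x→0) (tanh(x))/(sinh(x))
This is a 0/0 indeterminate form.

Apply L'Hôpital's rule: differentiate numerator and denominator separately.
  f(x) = tanh(x)   ⇒   f'(x) = 1 - tanh(x)^2
  g(x) = sinh(x)   ⇒   g'(x) = cosh(x)
  lim(x→0) f'(x)/g'(x) = lim(x→0) (1 - tanh(x)^2)/(cosh(x))
  = 1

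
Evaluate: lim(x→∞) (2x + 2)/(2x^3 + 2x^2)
This is an ∞/∞ indeterminate form.

Apply L'Hôpital's rule: differentiate numerator and denominator separately.
  f(x) = 2·x + 2   ⇒   f'(x) = 2
  g(x) = 2·x^3 + 2·x^2   ⇒   g'(x) = 6·x^2 + 4·x
  lim(x→∞) f'(x)/g'(x) = lim(x→∞) (2)/(6·x^2 + 4·x)
  = 0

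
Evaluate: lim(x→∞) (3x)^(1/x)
This is an exponential indeterminate form.

For exponential indeterminate forms, take the natural log:
  Let L = lim(x→∞) (3x)^(1/x)
  Then ln(L) = lim(x→∞) [exponent × ln(base)]
  Evaluate using L'Hôpital or standard limits, then exponentiate.
  L = 1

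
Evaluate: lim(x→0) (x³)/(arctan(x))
This is a 0/0 indeterminate form.

Apply L'Hôpital's rule: differentiate numerator and denominator separately.
  f(x) = x^3   ⇒   f'(x) = 3·x^2
  g(x) = atan(x)   ⇒   g'(x) = 1/(x^2 + 1)
  lim(x→0) f'(x)/g'(x) = lim(x→0) (3·x^2)/(1/(x^2 + 1))
  = 0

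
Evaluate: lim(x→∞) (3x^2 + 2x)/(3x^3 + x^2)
This is an ∞/∞ indeterminate form.

Apply L'Hôpital's rule: differentiate numerator and denominator separately.
  f(x) = 3·x^2 + 2·x   ⇒   f'(x) = 6·x + 2
  g(x) = 3·x^3 + x^2   ⇒   g'(x) = 9·x^2 + 2·x
  lim(x→∞) f'(x)/g'(x) = lim(x→∞) (6·x + 2)/(9·x^2 + 2·x)
  = 0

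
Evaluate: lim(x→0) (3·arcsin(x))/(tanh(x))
This is a 0/0 indeterminate form.

Apply L'Hôpital's rule: differentiate numerator and denominator separately.
  f(x) = 3·asin(x)   ⇒   f'(x) = 3/sqrt(1 - x^2)
  g(x) = tanh(x)   ⇒   g'(x) = 1 - tanh(x)^2
  lim(x→0) f'(x)/g'(x) = lim(x→0) (3/sqrt(1 - x^2))/(1 - tanh(x)^2)
  = 3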